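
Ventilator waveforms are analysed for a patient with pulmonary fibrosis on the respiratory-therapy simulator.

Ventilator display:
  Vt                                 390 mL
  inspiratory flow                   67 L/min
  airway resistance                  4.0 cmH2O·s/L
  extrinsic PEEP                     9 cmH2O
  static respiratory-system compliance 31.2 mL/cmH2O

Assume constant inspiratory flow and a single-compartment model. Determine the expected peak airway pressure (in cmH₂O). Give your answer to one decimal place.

26.0

Flow: 67 L/min ÷ 60 = 1.1167 L/s.
Equation of motion (constant flow): PIP = Vt/C + R·V̇ + PEEP.
PIP = 390/31.2 + 4.0×1.1167 + 9 = 12.5 + 4.467 + 9 = 25.967 cmH2O.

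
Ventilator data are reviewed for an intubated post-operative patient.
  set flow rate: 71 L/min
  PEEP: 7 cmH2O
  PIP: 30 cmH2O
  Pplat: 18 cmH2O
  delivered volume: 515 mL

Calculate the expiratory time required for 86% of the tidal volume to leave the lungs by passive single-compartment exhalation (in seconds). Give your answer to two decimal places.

Flow: 71 L/min ÷ 60 = 1.1833 L/s.
R = (PIP − Pplat)/V̇ = (30 − 18) / 1.1833 = 12.0/1.1833 = 10.141 cmH2O·s/L.
C = Vt/(Pplat − PEEP) = 515.0 / (18 − 7) = 515.0/11.0 = 46.818 mL/cmH2O.
τ = R × C = 10.141 × 0.04682 L/cmH2O = 0.4748 s.
t = −τ·ln(1 − 0.86) = −0.4748·ln(0.14) = 0.9335 s.

0.93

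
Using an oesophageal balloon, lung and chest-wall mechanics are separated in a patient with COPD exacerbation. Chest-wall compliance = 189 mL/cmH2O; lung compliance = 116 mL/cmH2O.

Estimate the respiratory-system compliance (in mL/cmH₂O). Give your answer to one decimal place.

Lung and chest wall are elastances in series: 1/Crs = 1/CL + 1/Ccw.
1/Crs = 1/116 + 1/189 = 0.01391.
Crs = 71.891 mL/cmH2O.

71.9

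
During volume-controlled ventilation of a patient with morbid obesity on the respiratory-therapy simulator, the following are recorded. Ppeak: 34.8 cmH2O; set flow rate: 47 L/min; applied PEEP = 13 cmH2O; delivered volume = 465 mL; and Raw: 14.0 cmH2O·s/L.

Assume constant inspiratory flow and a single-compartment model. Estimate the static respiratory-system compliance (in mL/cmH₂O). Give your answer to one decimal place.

42.9

Flow: 47 L/min ÷ 60 = 0.7833 L/s.
Equation of motion (constant flow): PIP = Vt/C + R·V̇ + PEEP.
Vt/C = PIP − R·V̇ − PEEP = 34.8 − 14.0×0.7833 − 13 = 34.8 − 10.966 − 13 = 10.834 cmH2O.
C = Vt / 10.834 = 465 / 10.834 = 42.92 mL/cmH2O.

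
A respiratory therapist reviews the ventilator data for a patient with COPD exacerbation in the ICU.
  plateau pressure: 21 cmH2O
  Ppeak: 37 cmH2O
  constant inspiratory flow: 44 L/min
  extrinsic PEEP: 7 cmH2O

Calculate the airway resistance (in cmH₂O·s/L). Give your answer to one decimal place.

Flow: 44 L/min ÷ 60 = 0.7333 L/s.
Raw = (PIP − Pplat) / flow = (37 − 21) / 0.7333 = 16.0 / 0.7333 = 21.819 cmH2O·s/L.

21.8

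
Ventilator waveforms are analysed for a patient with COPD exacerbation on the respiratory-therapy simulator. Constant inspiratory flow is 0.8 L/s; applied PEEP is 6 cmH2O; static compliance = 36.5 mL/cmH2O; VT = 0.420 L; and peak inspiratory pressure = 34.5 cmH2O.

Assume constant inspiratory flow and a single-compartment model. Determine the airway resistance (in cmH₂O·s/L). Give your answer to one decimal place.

Equation of motion (constant flow): PIP = Vt/C + R·V̇ + PEEP.
R·V̇ = PIP − Vt/C − PEEP = 34.5 − 420/36.5 − 6 = 34.5 − 11.507 − 6 = 16.993 cmH2O.
R = 16.993 / 0.8 = 21.241 cmH2O·s/L.

21.2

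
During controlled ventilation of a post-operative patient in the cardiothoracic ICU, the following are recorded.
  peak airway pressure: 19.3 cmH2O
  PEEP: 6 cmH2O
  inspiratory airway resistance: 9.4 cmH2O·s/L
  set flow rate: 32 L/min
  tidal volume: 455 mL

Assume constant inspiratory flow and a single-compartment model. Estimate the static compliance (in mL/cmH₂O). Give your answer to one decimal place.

Flow: 32 L/min ÷ 60 = 0.5333 L/s.
Equation of motion (constant flow): PIP = Vt/C + R·V̇ + PEEP.
Vt/C = PIP − R·V̇ − PEEP = 19.3 − 9.4×0.5333 − 6 = 19.3 − 5.013 − 6 = 8.287 cmH2O.
C = Vt / 8.287 = 455 / 8.287 = 54.905 mL/cmH2O.

54.9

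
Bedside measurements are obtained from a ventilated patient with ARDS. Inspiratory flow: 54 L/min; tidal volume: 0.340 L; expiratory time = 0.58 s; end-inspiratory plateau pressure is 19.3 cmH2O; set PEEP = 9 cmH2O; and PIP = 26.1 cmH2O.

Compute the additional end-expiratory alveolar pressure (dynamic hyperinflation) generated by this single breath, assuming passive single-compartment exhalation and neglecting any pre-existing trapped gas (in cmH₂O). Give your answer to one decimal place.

1.0

Flow: 54 L/min ÷ 60 = 0.9 L/s.
R = (PIP − Pplat)/V̇ = (26.1 − 19.3) / 0.9 = 6.8/0.9 = 7.556 cmH2O·s/L.
C = Vt/(Pplat − PEEP) = 340.0 / (19.3 − 9) = 340.0/10.3 = 33.01 mL/cmH2O.
τ = R × C = 7.556 × 0.03301 L/cmH2O = 0.2494 s.
Fraction remaining = e^(−Te/τ) = e^(−0.58/0.2494) = 0.09773; trapped volume = 340.0 × 0.09773 = 33.228 mL.
Additional alveolar pressure from trapping ≈ V_trapped / C = 33.228 / 33.01 = 1.007 cmH2O.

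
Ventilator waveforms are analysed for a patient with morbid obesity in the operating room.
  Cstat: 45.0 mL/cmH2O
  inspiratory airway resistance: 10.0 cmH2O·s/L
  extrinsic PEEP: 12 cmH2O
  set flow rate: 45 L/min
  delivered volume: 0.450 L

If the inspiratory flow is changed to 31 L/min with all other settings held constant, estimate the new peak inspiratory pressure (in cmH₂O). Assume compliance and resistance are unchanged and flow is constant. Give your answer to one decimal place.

27.2

Flow: 45 L/min ÷ 60 = 0.75 L/s.
New flow: 31 L/min ÷ 60 = 0.5167 L/s.
PIP = Vt/C + R·V̇ + PEEP (constant-flow equation of motion).
Only the resistive term changes: ΔPIP = R × ΔV̇ = 10.0 × (0.5167 − 0.75) = 10.0 × -0.2333 = -2.333 cmH2O.
Original PIP = 450/45.0 + 10.0×0.75 + 12 = 29.5 cmH2O; new PIP = 29.5 + (-2.333) = 27.167 cmH2O.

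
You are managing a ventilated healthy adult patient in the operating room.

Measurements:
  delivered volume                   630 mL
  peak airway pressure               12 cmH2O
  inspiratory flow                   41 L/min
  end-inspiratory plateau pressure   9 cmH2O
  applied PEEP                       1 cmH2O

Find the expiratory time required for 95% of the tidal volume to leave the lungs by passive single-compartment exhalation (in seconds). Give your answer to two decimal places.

Flow: 41 L/min ÷ 60 = 0.6833 L/s.
R = (PIP − Pplat)/V̇ = (12 − 9) / 0.6833 = 3.0/0.6833 = 4.39 cmH2O·s/L.
C = Vt/(Pplat − PEEP) = 630.0 / (9 − 1) = 630.0/8.0 = 78.75 mL/cmH2O.
τ = R × C = 4.39 × 0.07875 L/cmH2O = 0.3457 s.
t = −τ·ln(1 − 0.95) = −0.3457·ln(0.05) = 1.036 s.

1.04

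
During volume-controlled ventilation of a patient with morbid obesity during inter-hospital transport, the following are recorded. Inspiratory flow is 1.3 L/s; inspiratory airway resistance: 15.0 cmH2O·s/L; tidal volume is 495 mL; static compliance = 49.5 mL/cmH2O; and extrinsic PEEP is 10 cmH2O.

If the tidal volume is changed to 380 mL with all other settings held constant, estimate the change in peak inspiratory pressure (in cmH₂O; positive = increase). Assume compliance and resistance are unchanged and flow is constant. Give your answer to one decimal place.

-2.3

PIP = Vt/C + R·V̇ + PEEP (constant-flow equation of motion).
Only the elastic term changes: ΔPIP = ΔVt / C = (380 − 495) / 49.5 = -2.323 cmH2O.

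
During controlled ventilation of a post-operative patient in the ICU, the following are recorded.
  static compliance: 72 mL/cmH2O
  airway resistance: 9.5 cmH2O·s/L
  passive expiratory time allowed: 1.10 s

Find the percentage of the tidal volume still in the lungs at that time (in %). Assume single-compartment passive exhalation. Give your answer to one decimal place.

τ = R × C = 9.5 × 72 mL/cmH2O = 9.5 × 0.072 L/cmH2O = 0.684 s.
Passive exhalation: V(t)/V₀ = e^(−t/τ) = e^(−1.10/0.684) = 0.2003.
Fraction remaining = 0.2003 → 20.03%.

20.0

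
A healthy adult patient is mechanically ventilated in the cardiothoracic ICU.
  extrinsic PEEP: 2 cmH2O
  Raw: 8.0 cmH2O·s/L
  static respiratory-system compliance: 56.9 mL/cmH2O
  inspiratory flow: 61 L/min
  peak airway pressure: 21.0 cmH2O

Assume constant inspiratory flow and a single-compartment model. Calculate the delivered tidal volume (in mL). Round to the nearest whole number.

Flow: 61 L/min ÷ 60 = 1.0167 L/s.
Equation of motion (constant flow): PIP = Vt/C + R·V̇ + PEEP.
Vt/C = PIP − R·V̇ − PEEP = 21.0 − 8.134 − 2 = 10.866 cmH2O.
Vt = C × 10.866 = 56.9 × 10.866 = 618.28 mL.

618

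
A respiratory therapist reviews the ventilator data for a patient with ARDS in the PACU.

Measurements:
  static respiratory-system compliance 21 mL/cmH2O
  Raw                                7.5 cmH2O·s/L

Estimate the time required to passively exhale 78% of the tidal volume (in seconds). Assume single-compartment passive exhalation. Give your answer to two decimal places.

0.24

τ = R × C = 7.5 × 21 mL/cmH2O = 7.5 × 0.021 L/cmH2O = 0.1575 s.
Exhaled fraction f = 1 − e^(−t/τ) → t = −τ·ln(1 − f) = −0.1575·ln(0.22) = 0.2385 s.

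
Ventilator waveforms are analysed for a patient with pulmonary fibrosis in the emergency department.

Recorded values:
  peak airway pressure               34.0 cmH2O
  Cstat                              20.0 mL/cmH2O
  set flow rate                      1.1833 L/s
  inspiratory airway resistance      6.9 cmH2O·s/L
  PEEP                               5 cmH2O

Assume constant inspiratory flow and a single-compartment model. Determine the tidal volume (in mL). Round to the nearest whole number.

417

Equation of motion (constant flow): PIP = Vt/C + R·V̇ + PEEP.
Vt/C = PIP − R·V̇ − PEEP = 34.0 − 8.165 − 5 = 20.835 cmH2O.
Vt = C × 20.835 = 20.0 × 20.835 = 416.7 mL.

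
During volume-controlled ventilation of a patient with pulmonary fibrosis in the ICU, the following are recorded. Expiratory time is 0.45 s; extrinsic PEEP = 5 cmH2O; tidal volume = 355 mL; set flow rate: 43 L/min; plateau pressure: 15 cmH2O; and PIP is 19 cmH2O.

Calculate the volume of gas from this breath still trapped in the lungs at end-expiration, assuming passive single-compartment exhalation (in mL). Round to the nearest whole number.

Flow: 43 L/min ÷ 60 = 0.7167 L/s.
R = (PIP − Pplat)/V̇ = (19 − 15) / 0.7167 = 4.0/0.7167 = 5.581 cmH2O·s/L.
C = Vt/(Pplat − PEEP) = 355.0 / (15 − 5) = 355.0/10.0 = 35.5 mL/cmH2O.
τ = R × C = 5.581 × 0.0355 L/cmH2O = 0.1981 s.
Fraction remaining = e^(−Te/τ) = e^(−0.45/0.1981) = 0.1031.
Trapped volume = 355.0 × 0.1031 = 36.601 mL.

37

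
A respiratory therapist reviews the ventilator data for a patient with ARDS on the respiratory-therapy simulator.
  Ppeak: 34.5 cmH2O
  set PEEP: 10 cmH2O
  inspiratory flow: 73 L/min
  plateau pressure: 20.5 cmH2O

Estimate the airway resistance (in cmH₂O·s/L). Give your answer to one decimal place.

Flow: 73 L/min ÷ 60 = 1.2167 L/s.
Raw = (PIP − Pplat) / flow = (34.5 − 20.5) / 1.2167 = 14.0 / 1.2167 = 11.507 cmH2O·s/L.

11.5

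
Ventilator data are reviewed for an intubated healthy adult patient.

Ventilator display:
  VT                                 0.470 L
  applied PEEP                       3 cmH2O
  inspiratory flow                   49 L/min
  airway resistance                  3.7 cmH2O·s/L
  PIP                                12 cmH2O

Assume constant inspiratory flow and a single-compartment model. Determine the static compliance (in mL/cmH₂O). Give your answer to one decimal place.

Flow: 49 L/min ÷ 60 = 0.8167 L/s.
Equation of motion (constant flow): PIP = Vt/C + R·V̇ + PEEP.
Vt/C = PIP − R·V̇ − PEEP = 12 − 3.7×0.8167 − 3 = 12 − 3.022 − 3 = 5.978 cmH2O.
C = Vt / 5.978 = 470 / 5.978 = 78.622 mL/cmH2O.

78.6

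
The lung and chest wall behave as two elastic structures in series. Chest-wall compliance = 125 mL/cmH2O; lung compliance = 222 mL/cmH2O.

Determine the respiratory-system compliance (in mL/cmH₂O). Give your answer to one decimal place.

Lung and chest wall are elastances in series: 1/Crs = 1/CL + 1/Ccw.
1/Crs = 1/222 + 1/125 = 0.0125.
Crs = 80.0 mL/cmH2O.

80.0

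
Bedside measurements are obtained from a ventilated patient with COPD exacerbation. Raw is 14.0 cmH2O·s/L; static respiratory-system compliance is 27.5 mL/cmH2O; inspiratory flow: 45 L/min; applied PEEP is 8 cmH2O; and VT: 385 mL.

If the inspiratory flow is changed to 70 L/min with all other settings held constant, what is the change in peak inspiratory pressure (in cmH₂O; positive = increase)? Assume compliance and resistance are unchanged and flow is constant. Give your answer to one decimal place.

5.8

Flow: 45 L/min ÷ 60 = 0.75 L/s.
New flow: 70 L/min ÷ 60 = 1.1667 L/s.
PIP = Vt/C + R·V̇ + PEEP (constant-flow equation of motion).
Only the resistive term changes: ΔPIP = R × ΔV̇ = 14.0 × (1.1667 − 0.75) = 14.0 × 0.4167 = 5.834 cmH2O.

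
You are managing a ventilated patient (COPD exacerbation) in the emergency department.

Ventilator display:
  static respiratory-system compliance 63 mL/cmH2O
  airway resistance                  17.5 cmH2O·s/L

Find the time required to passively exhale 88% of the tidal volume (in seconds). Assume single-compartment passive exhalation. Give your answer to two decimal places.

2.34

τ = R × C = 17.5 × 63 mL/cmH2O = 17.5 × 0.063 L/cmH2O = 1.103 s.
Exhaled fraction f = 1 − e^(−t/τ) → t = −τ·ln(1 − f) = −1.103·ln(0.12) = 2.339 s.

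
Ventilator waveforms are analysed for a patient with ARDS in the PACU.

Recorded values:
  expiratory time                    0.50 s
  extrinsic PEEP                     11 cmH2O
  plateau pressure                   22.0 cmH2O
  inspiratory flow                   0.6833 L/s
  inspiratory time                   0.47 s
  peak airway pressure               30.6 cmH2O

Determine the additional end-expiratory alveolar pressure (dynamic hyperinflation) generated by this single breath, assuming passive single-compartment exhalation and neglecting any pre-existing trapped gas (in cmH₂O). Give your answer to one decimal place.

Vt = flow × Ti = 0.6833 L/s × 0.47 s × 1000 mL/L = 321.15 mL.
R = (PIP − Pplat)/V̇ = (30.6 − 22.0) / 0.6833 = 8.6/0.6833 = 12.586 cmH2O·s/L.
C = Vt/(Pplat − PEEP) = 321.15 / (22.0 − 11) = 321.15/11.0 = 29.195 mL/cmH2O.
τ = R × C = 12.586 × 0.0292 L/cmH2O = 0.3675 s.
Fraction remaining = e^(−Te/τ) = e^(−0.50/0.3675) = 0.2565; trapped volume = 321.15 × 0.2565 = 82.375 mL.
Additional alveolar pressure from trapping ≈ V_trapped / C = 82.375 / 29.195 = 2.822 cmH2O.

2.8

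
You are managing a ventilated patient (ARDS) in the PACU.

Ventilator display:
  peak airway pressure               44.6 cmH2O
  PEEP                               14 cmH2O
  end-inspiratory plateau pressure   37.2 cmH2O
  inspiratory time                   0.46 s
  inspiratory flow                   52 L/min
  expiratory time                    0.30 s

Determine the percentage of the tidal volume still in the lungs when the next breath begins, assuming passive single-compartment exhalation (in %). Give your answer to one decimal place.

12.9

Flow: 52 L/min ÷ 60 = 0.8667 L/s.
Vt = flow × Ti = 0.8667 L/s × 0.46 s × 1000 mL/L = 398.68 mL.
R = (PIP − Pplat)/V̇ = (44.6 − 37.2) / 0.8667 = 7.4/0.8667 = 8.538 cmH2O·s/L.
C = Vt/(Pplat − PEEP) = 398.68 / (37.2 − 14) = 398.68/23.2 = 17.184 mL/cmH2O.
τ = R × C = 8.538 × 0.01718 L/cmH2O = 0.1467 s.
Fraction remaining at end-expiration = e^(−Te/τ) = e^(−0.30/0.1467) = 0.1294 → 12.94%.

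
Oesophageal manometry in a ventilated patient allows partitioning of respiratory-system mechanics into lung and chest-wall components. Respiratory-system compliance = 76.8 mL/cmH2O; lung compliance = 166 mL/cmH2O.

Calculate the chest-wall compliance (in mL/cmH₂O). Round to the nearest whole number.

1/Ccw = 1/Crs − 1/CL.
1/Ccw = 1/76.8 − 1/166 = 0.006997.
Ccw = 142.92 mL/cmH2O.

143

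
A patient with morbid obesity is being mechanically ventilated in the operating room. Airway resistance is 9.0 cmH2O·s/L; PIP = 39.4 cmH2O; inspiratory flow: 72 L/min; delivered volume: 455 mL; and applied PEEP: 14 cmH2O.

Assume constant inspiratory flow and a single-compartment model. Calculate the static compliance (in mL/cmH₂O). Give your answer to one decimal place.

Flow: 72 L/min ÷ 60 = 1.2 L/s.
Equation of motion (constant flow): PIP = Vt/C + R·V̇ + PEEP.
Vt/C = PIP − R·V̇ − PEEP = 39.4 − 9.0×1.2 − 14 = 39.4 − 10.8 − 14 = 14.6 cmH2O.
C = Vt / 14.6 = 455 / 14.6 = 31.164 mL/cmH2O.

31.2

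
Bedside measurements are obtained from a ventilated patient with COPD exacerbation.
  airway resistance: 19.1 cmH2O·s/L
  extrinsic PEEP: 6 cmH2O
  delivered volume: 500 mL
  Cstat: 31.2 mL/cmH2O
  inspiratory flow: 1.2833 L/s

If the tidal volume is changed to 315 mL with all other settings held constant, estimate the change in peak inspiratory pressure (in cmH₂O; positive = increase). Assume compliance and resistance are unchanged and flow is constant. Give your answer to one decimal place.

PIP = Vt/C + R·V̇ + PEEP (constant-flow equation of motion).
Only the elastic term changes: ΔPIP = ΔVt / C = (315 − 500) / 31.2 = -5.929 cmH2O.

-5.9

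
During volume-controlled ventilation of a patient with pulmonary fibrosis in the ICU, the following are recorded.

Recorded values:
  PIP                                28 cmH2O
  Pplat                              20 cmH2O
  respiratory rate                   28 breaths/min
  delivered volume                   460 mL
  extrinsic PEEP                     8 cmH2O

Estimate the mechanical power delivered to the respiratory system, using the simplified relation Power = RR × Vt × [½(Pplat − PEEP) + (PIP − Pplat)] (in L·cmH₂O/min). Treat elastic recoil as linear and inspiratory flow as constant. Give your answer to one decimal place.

180.3

Per-breath work = Vt × [½(Pplat−PEEP) + (PIP−Pplat)] = 0.460 × [0.5×12.0 + 8.0] = 0.460 × 14.0 = 6.44 L·cmH2O.
Power = 28 × 6.44 = 180.32 L·cmH2O/min.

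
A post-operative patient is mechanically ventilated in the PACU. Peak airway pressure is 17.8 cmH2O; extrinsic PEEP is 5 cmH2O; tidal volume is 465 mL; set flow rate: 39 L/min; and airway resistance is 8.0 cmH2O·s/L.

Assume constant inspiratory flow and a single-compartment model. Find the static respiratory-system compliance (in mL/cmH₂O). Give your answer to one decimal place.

Flow: 39 L/min ÷ 60 = 0.65 L/s.
Equation of motion (constant flow): PIP = Vt/C + R·V̇ + PEEP.
Vt/C = PIP − R·V̇ − PEEP = 17.8 − 8.0×0.65 − 5 = 17.8 − 5.2 − 5 = 7.6 cmH2O.
C = Vt / 7.6 = 465 / 7.6 = 61.184 mL/cmH2O.

61.2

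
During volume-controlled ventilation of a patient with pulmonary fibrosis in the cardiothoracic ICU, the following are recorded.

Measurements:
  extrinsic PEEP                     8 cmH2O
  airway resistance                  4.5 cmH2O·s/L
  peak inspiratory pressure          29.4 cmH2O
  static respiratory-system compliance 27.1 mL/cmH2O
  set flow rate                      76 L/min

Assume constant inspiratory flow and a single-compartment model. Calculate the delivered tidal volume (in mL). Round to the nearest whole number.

425

Flow: 76 L/min ÷ 60 = 1.2667 L/s.
Equation of motion (constant flow): PIP = Vt/C + R·V̇ + PEEP.
Vt/C = PIP − R·V̇ − PEEP = 29.4 − 5.7 − 8 = 15.7 cmH2O.
Vt = C × 15.7 = 27.1 × 15.7 = 425.47 mL.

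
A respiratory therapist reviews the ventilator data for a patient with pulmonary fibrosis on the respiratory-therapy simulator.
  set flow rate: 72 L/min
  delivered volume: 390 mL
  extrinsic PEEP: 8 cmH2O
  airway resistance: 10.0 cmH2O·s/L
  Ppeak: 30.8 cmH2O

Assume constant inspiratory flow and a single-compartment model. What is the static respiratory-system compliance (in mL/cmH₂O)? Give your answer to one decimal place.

36.1

Flow: 72 L/min ÷ 60 = 1.2 L/s.
Equation of motion (constant flow): PIP = Vt/C + R·V̇ + PEEP.
Vt/C = PIP − R·V̇ − PEEP = 30.8 − 10.0×1.2 − 8 = 30.8 − 12.0 − 8 = 10.8 cmH2O.
C = Vt / 10.8 = 390 / 10.8 = 36.111 mL/cmH2O.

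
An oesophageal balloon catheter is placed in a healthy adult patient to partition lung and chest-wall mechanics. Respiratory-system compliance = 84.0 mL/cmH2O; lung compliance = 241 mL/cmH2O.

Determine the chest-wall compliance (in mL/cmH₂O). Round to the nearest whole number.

1/Ccw = 1/Crs − 1/CL.
1/Ccw = 1/84.0 − 1/241 = 0.007755.
Ccw = 128.95 mL/cmH2O.

129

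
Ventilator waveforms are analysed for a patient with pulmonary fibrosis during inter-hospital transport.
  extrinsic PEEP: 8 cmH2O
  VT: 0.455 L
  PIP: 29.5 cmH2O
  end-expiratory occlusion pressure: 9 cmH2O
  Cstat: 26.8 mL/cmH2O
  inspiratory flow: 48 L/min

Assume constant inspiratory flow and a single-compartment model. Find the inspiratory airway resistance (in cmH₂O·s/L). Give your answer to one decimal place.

4.4

Flow: 48 L/min ÷ 60 = 0.8 L/s.
Total PEEP = 9 cmH2O (set 8 + intrinsic 1); this is the baseline alveolar pressure.
Equation of motion (constant flow): PIP = Vt/C + R·V̇ + PEEP.
R·V̇ = PIP − Vt/C − PEEP = 29.5 − 455/26.8 − 9 = 29.5 − 16.978 − 9 = 3.522 cmH2O.
R = 3.522 / 0.8 = 4.403 cmH2O·s/L.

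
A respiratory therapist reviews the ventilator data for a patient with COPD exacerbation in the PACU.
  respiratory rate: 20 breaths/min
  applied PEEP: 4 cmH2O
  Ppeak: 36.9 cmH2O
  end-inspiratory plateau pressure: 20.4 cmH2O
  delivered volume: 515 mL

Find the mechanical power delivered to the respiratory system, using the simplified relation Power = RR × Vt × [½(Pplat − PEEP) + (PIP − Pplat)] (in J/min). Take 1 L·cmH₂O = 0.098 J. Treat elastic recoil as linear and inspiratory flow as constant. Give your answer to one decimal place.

24.9

Per-breath work = Vt × [½(Pplat−PEEP) + (PIP−Pplat)] = 0.515 × [0.5×16.4 + 16.5] = 0.515 × 24.7 = 12.721 L·cmH2O.
Power = 20 × 12.721 = 254.42 L·cmH2O/min.
× 0.098 J/(L·cmH2O) → 24.933 J/min.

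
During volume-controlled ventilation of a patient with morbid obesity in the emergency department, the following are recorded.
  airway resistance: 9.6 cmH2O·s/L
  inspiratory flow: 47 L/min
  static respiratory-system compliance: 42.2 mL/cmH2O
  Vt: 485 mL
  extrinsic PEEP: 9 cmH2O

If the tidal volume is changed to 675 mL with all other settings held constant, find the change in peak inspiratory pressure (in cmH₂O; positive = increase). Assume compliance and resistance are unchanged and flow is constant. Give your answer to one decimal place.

PIP = Vt/C + R·V̇ + PEEP (constant-flow equation of motion).
Only the elastic term changes: ΔPIP = ΔVt / C = (675 − 485) / 42.2 = 4.502 cmH2O.

4.5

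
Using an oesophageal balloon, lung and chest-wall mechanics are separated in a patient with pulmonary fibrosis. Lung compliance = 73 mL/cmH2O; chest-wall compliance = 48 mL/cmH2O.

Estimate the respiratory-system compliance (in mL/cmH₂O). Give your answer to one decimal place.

Lung and chest wall are elastances in series: 1/Crs = 1/CL + 1/Ccw.
1/Crs = 1/73 + 1/48 = 0.03453.
Crs = 28.96 mL/cmH2O.

29.0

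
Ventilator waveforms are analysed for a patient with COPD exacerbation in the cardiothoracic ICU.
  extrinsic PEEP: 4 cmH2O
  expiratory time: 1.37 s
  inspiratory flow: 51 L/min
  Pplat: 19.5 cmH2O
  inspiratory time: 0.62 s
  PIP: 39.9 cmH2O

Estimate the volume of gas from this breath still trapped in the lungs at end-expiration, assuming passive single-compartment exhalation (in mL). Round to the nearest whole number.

Flow: 51 L/min ÷ 60 = 0.85 L/s.
Vt = flow × Ti = 0.85 L/s × 0.62 s × 1000 mL/L = 527.0 mL.
R = (PIP − Pplat)/V̇ = (39.9 − 19.5) / 0.85 = 20.4/0.85 = 24.0 cmH2O·s/L.
C = Vt/(Pplat − PEEP) = 527.0 / (19.5 − 4) = 527.0/15.5 = 34.0 mL/cmH2O.
τ = R × C = 24.0 × 0.034 L/cmH2O = 0.816 s.
Fraction remaining = e^(−Te/τ) = e^(−1.37/0.816) = 0.1866.
Trapped volume = 527.0 × 0.1866 = 98.338 mL.

98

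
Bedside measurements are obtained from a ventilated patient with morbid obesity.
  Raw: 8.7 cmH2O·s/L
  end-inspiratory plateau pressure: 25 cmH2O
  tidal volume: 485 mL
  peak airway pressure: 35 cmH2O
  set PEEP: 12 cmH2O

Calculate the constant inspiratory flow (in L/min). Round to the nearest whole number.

69

flow = (PIP − Pplat) / Raw = (35 − 25) / 8.7 = 1.149 L/s × 60 = 68.94 L/min.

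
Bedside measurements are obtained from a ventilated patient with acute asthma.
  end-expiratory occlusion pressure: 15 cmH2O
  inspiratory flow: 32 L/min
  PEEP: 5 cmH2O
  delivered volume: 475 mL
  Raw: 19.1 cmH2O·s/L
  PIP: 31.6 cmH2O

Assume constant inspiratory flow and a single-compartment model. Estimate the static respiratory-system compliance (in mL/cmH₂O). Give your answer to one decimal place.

Flow: 32 L/min ÷ 60 = 0.5333 L/s.
Total PEEP = 15 cmH2O (set 5 + intrinsic 10); this is the baseline alveolar pressure.
Equation of motion (constant flow): PIP = Vt/C + R·V̇ + PEEP.
Vt/C = PIP − R·V̇ − PEEP = 31.6 − 19.1×0.5333 − 15 = 31.6 − 10.186 − 15 = 6.414 cmH2O.
C = Vt / 6.414 = 475 / 6.414 = 74.057 mL/cmH2O.

74.1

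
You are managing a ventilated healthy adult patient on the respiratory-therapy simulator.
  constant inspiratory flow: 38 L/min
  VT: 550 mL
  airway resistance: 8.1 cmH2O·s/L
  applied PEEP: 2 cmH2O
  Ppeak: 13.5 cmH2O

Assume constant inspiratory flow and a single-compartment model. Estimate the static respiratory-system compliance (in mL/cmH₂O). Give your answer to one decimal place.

Flow: 38 L/min ÷ 60 = 0.6333 L/s.
Equation of motion (constant flow): PIP = Vt/C + R·V̇ + PEEP.
Vt/C = PIP − R·V̇ − PEEP = 13.5 − 8.1×0.6333 − 2 = 13.5 − 5.13 − 2 = 6.37 cmH2O.
C = Vt / 6.37 = 550 / 6.37 = 86.342 mL/cmH2O.

86.3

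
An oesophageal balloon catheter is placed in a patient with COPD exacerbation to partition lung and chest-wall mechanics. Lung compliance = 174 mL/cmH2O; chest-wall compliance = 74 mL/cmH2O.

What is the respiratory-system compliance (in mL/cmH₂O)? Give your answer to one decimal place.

Lung and chest wall are elastances in series: 1/Crs = 1/CL + 1/Ccw.
1/Crs = 1/174 + 1/74 = 0.01926.
Crs = 51.921 mL/cmH2O.

51.9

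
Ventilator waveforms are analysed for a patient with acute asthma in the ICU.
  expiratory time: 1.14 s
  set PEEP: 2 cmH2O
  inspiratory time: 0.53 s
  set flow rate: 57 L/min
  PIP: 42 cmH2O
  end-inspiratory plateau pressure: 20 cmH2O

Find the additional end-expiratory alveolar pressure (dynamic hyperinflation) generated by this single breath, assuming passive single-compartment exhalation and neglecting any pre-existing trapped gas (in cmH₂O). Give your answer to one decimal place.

Flow: 57 L/min ÷ 60 = 0.95 L/s.
Vt = flow × Ti = 0.95 L/s × 0.53 s × 1000 mL/L = 503.5 mL.
R = (PIP − Pplat)/V̇ = (42 − 20) / 0.95 = 22.0/0.95 = 23.158 cmH2O·s/L.
C = Vt/(Pplat − PEEP) = 503.5 / (20 − 2) = 503.5/18.0 = 27.972 mL/cmH2O.
τ = R × C = 23.158 × 0.02797 L/cmH2O = 0.6477 s.
Fraction remaining = e^(−Te/τ) = e^(−1.14/0.6477) = 0.172; trapped volume = 503.5 × 0.172 = 86.602 mL.
Additional alveolar pressure from trapping ≈ V_trapped / C = 86.602 / 27.972 = 3.096 cmH2O.

3.1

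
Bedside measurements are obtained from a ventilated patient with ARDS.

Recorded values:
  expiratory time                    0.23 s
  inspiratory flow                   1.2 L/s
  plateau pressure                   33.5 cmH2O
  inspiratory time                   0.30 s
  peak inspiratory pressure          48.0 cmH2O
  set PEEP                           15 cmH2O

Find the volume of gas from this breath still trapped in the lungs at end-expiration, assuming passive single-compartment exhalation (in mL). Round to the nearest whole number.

Vt = flow × Ti = 1.2 L/s × 0.30 s × 1000 mL/L = 360.0 mL.
R = (PIP − Pplat)/V̇ = (48.0 − 33.5) / 1.2 = 14.5/1.2 = 12.083 cmH2O·s/L.
C = Vt/(Pplat − PEEP) = 360.0 / (33.5 − 15) = 360.0/18.5 = 19.459 mL/cmH2O.
τ = R × C = 12.083 × 0.01946 L/cmH2O = 0.2351 s.
Fraction remaining = e^(−Te/τ) = e^(−0.23/0.2351) = 0.3759.
Trapped volume = 360.0 × 0.3759 = 135.32 mL.

135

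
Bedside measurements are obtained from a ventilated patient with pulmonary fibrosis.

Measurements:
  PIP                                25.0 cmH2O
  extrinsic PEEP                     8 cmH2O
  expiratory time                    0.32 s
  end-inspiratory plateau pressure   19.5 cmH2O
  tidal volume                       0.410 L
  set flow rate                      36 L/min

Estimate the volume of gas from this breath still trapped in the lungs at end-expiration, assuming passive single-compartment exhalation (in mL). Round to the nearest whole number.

Flow: 36 L/min ÷ 60 = 0.6 L/s.
R = (PIP − Pplat)/V̇ = (25.0 − 19.5) / 0.6 = 5.5/0.6 = 9.167 cmH2O·s/L.
C = Vt/(Pplat − PEEP) = 410.0 / (19.5 − 8) = 410.0/11.5 = 35.652 mL/cmH2O.
τ = R × C = 9.167 × 0.03565 L/cmH2O = 0.3268 s.
Fraction remaining = e^(−Te/τ) = e^(−0.32/0.3268) = 0.3756.
Trapped volume = 410.0 × 0.3756 = 154.0 mL.

154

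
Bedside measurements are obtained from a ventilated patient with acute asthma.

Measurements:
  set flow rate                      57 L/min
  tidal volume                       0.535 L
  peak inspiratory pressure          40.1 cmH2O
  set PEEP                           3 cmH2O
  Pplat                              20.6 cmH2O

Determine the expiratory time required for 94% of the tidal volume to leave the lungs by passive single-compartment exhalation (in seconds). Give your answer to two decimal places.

1.76

Flow: 57 L/min ÷ 60 = 0.95 L/s.
R = (PIP − Pplat)/V̇ = (40.1 − 20.6) / 0.95 = 19.5/0.95 = 20.526 cmH2O·s/L.
C = Vt/(Pplat − PEEP) = 535.0 / (20.6 − 3) = 535.0/17.6 = 30.398 mL/cmH2O.
τ = R × C = 20.526 × 0.0304 L/cmH2O = 0.624 s.
t = −τ·ln(1 − 0.94) = −0.624·ln(0.06) = 1.756 s.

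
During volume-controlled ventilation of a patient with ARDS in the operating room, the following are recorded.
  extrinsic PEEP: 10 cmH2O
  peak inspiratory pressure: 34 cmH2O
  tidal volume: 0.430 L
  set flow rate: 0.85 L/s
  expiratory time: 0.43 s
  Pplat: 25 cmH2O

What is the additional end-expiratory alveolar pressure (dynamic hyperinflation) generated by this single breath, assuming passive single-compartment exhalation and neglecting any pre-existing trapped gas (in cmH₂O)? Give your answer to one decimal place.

3.6

R = (PIP − Pplat)/V̇ = (34 − 25) / 0.85 = 9.0/0.85 = 10.588 cmH2O·s/L.
C = Vt/(Pplat − PEEP) = 430.0 / (25 − 10) = 430.0/15.0 = 28.667 mL/cmH2O.
τ = R × C = 10.588 × 0.02867 L/cmH2O = 0.3036 s.
Fraction remaining = e^(−Te/τ) = e^(−0.43/0.3036) = 0.2426; trapped volume = 430.0 × 0.2426 = 104.32 mL.
Additional alveolar pressure from trapping ≈ V_trapped / C = 104.32 / 28.667 = 3.639 cmH2O.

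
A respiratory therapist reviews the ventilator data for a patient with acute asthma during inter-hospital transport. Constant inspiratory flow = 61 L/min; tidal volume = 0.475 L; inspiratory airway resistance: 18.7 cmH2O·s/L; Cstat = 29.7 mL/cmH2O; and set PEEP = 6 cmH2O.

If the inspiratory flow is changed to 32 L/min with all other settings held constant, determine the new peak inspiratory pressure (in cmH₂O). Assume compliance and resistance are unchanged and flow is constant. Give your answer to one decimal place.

Flow: 61 L/min ÷ 60 = 1.0167 L/s.
New flow: 32 L/min ÷ 60 = 0.5333 L/s.
PIP = Vt/C + R·V̇ + PEEP (constant-flow equation of motion).
Only the resistive term changes: ΔPIP = R × ΔV̇ = 18.7 × (0.5333 − 1.0167) = 18.7 × -0.4834 = -9.04 cmH2O.
Original PIP = 475/29.7 + 18.7×1.0167 + 6 = 41.006 cmH2O; new PIP = 41.006 + (-9.04) = 31.966 cmH2O.

32.0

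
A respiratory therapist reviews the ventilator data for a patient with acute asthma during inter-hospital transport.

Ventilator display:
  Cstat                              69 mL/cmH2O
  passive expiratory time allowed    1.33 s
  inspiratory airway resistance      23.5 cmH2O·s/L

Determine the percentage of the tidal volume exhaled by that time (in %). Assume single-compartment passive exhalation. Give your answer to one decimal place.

56.0

τ = R × C = 23.5 × 69 mL/cmH2O = 23.5 × 0.069 L/cmH2O = 1.622 s.
Passive exhalation: V(t)/V₀ = e^(−t/τ) = e^(−1.33/1.622) = 0.4404.
Fraction exhaled = 1 − 0.4404 = 0.5596 → 55.96%.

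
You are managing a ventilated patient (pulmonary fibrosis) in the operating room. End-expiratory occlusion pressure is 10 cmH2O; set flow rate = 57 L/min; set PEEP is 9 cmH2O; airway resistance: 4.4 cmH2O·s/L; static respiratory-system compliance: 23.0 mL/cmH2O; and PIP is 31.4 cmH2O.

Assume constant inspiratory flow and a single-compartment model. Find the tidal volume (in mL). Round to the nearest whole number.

396

Flow: 57 L/min ÷ 60 = 0.95 L/s.
Total PEEP = 10 cmH2O (set 9 + intrinsic 1); this is the baseline alveolar pressure.
Equation of motion (constant flow): PIP = Vt/C + R·V̇ + PEEP.
Vt/C = PIP − R·V̇ − PEEP = 31.4 − 4.18 − 10 = 17.22 cmH2O.
Vt = C × 17.22 = 23.0 × 17.22 = 396.06 mL.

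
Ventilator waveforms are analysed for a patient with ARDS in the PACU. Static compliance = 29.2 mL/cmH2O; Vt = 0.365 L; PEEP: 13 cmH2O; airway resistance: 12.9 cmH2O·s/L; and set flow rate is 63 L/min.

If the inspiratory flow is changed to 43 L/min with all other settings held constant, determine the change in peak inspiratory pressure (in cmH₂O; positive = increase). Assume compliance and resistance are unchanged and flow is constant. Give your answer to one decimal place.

Flow: 63 L/min ÷ 60 = 1.05 L/s.
New flow: 43 L/min ÷ 60 = 0.7167 L/s.
PIP = Vt/C + R·V̇ + PEEP (constant-flow equation of motion).
Only the resistive term changes: ΔPIP = R × ΔV̇ = 12.9 × (0.7167 − 1.05) = 12.9 × -0.3333 = -4.3 cmH2O.

-4.3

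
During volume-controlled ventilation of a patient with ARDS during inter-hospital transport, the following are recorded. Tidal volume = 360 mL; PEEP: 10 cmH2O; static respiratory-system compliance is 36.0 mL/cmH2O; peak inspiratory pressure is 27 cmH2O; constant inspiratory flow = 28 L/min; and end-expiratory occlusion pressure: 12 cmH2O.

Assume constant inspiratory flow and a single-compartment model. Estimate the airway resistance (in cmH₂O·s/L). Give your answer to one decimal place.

10.7

Flow: 28 L/min ÷ 60 = 0.4667 L/s.
Total PEEP = 12 cmH2O (set 10 + intrinsic 2); this is the baseline alveolar pressure.
Equation of motion (constant flow): PIP = Vt/C + R·V̇ + PEEP.
R·V̇ = PIP − Vt/C − PEEP = 27 − 360/36.0 − 12 = 27 − 10.0 − 12 = 5.0 cmH2O.
R = 5.0 / 0.4667 = 10.714 cmH2O·s/L.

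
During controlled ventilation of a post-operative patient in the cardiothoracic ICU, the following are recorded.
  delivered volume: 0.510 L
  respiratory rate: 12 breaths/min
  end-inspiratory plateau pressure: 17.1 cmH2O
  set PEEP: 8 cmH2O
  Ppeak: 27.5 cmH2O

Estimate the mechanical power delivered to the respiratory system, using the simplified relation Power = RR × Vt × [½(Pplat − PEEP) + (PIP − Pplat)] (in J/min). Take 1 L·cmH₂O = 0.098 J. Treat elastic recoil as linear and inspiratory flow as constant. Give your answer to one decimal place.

9.0

Per-breath work = Vt × [½(Pplat−PEEP) + (PIP−Pplat)] = 0.510 × [0.5×9.1 + 10.4] = 0.510 × 14.95 = 7.625 L·cmH2O.
Power = 12 × 7.625 = 91.5 L·cmH2O/min.
× 0.098 J/(L·cmH2O) → 8.967 J/min.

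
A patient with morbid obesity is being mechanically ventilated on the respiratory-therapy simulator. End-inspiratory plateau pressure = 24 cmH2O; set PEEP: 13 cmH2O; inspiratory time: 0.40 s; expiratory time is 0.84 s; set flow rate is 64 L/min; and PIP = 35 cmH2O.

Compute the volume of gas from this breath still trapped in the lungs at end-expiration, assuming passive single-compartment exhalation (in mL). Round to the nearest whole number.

52

Flow: 64 L/min ÷ 60 = 1.0667 L/s.
Vt = flow × Ti = 1.0667 L/s × 0.40 s × 1000 mL/L = 426.68 mL.
R = (PIP − Pplat)/V̇ = (35 − 24) / 1.0667 = 11.0/1.0667 = 10.312 cmH2O·s/L.
C = Vt/(Pplat − PEEP) = 426.68 / (24 − 13) = 426.68/11.0 = 38.789 mL/cmH2O.
τ = R × C = 10.312 × 0.03879 L/cmH2O = 0.4 s.
Fraction remaining = e^(−Te/τ) = e^(−0.84/0.4) = 0.1225.
Trapped volume = 426.68 × 0.1225 = 52.268 mL.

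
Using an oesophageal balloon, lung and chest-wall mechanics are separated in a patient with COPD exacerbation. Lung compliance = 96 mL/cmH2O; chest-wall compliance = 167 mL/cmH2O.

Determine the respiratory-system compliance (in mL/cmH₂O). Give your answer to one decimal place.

Lung and chest wall are elastances in series: 1/Crs = 1/CL + 1/Ccw.
1/Crs = 1/96 + 1/167 = 0.0164.
Crs = 60.976 mL/cmH2O.

61.0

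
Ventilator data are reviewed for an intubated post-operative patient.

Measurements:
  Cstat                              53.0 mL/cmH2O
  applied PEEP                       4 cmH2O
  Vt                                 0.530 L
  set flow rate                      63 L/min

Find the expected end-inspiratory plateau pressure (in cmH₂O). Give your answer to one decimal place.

Pplat = PEEP + Vt / Cstat = 4 + 530 / 53.0 = 4 + 10.0 = 14.0 cmH2O.

14.0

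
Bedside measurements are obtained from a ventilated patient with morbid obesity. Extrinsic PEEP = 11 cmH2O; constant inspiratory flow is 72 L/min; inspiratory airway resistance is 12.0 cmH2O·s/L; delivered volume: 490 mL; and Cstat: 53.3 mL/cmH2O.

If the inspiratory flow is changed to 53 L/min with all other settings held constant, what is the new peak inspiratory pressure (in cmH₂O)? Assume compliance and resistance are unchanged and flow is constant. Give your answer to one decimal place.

Flow: 72 L/min ÷ 60 = 1.2 L/s.
New flow: 53 L/min ÷ 60 = 0.8833 L/s.
PIP = Vt/C + R·V̇ + PEEP (constant-flow equation of motion).
Only the resistive term changes: ΔPIP = R × ΔV̇ = 12.0 × (0.8833 − 1.2) = 12.0 × -0.3167 = -3.8 cmH2O.
Original PIP = 490/53.3 + 12.0×1.2 + 11 = 34.593 cmH2O; new PIP = 34.593 + (-3.8) = 30.793 cmH2O.

30.8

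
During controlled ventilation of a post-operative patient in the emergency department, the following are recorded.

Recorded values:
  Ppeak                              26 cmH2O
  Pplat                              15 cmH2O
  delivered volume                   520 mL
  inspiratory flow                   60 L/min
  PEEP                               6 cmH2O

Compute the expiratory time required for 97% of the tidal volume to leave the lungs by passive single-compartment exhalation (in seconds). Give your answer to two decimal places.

Flow: 60 L/min ÷ 60 = 1 L/s.
R = (PIP − Pplat)/V̇ = (26 − 15) / 1 = 11.0/1 = 11.0 cmH2O·s/L.
C = Vt/(Pplat − PEEP) = 520.0 / (15 − 6) = 520.0/9.0 = 57.778 mL/cmH2O.
τ = R × C = 11.0 × 0.05778 L/cmH2O = 0.6356 s.
t = −τ·ln(1 − 0.97) = −0.6356·ln(0.03) = 2.229 s.

2.23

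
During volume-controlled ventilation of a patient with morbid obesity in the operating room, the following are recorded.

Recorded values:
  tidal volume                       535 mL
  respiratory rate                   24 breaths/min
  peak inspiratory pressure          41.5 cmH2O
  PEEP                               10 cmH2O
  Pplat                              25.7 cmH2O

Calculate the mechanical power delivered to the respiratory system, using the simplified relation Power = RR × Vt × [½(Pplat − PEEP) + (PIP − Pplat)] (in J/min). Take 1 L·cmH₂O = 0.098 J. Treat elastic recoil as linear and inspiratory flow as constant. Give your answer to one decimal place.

29.8

Per-breath work = Vt × [½(Pplat−PEEP) + (PIP−Pplat)] = 0.535 × [0.5×15.7 + 15.8] = 0.535 × 23.65 = 12.653 L·cmH2O.
Power = 24 × 12.653 = 303.67 L·cmH2O/min.
× 0.098 J/(L·cmH2O) → 29.76 J/min.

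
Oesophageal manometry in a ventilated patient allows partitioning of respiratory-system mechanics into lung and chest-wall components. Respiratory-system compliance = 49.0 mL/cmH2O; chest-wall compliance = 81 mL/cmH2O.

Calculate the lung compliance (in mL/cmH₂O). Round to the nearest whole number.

124

1/CL = 1/Crs − 1/Ccw.
1/CL = 1/49.0 − 1/81 = 0.008062.
CL = 124.04 mL/cmH2O.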